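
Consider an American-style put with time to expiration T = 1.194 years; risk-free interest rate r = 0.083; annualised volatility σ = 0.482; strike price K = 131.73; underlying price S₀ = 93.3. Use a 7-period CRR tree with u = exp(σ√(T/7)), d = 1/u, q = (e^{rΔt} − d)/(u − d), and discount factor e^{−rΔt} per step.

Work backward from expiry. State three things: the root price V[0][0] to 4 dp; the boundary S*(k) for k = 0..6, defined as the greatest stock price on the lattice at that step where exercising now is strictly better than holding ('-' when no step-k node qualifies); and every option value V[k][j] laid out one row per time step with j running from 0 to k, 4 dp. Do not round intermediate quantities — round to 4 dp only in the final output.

params: Δt=0.17057 u=1.22026 d=0.81949 q=0.48597 e^(-rΔt)=0.98594
t_7 payoffs: 108.5718 97.2464 80.3824 55.2711 17.8793 0.0000 0.0000 0.0000
t_6: node(6,0) S=28.2591 payoff=103.4709 vs cont=101.6191 → 103.4709 [stop]  node(6,1) S=42.0791 payoff=89.6509 vs cont=87.7991 → 89.6509 [stop]  node(6,2) S=62.6576 payoff=69.0724 vs cont=67.2206 → 69.0724 [stop]  node(6,3) S=93.3000 payoff=38.4300 vs cont=36.5782 → 38.4300 [stop]  node(6,4) S=138.9279 payoff=0.0000 vs cont=9.0613 → 9.0613 [wait]  node(6,5) S=206.8698 payoff=0.0000 vs cont=0.0000 → 0.0000 [wait]  node(6,6) S=308.0384 payoff=0.0000 vs cont=0.0000 → 0.0000 [wait]  ⇒ S*(6)=93.3000
t_5: node(5,0) S=34.4836 payoff=97.2464 vs cont=95.3946 → 97.2464 [stop]  node(5,1) S=51.3476 payoff=80.3824 vs cont=78.5306 → 80.3824 [stop]  node(5,2) S=76.4589 payoff=55.2711 vs cont=53.4193 → 55.2711 [stop]  node(5,3) S=113.8507 payoff=17.8793 vs cont=23.8180 → 23.8180 [wait]  node(5,4) S=169.5287 payoff=0.0000 vs cont=4.5922 → 4.5922 [wait]  node(5,5) S=252.4359 payoff=0.0000 vs cont=0.0000 → 0.0000 [wait]  ⇒ S*(5)=76.4589
t_4: node(4,0) S=42.0791 payoff=89.6509 vs cont=87.7991 → 89.6509 [stop]  node(4,1) S=62.6576 payoff=69.0724 vs cont=67.2206 → 69.0724 [stop]  node(4,2) S=93.3000 payoff=38.4300 vs cont=39.4236 → 39.4236 [wait]  node(4,3) S=138.9279 payoff=0.0000 vs cont=14.2713 → 14.2713 [wait]  node(4,4) S=206.8698 payoff=0.0000 vs cont=2.3274 → 2.3274 [wait]  ⇒ S*(4)=62.6576
t_3: node(3,0) S=51.3476 payoff=80.3824 vs cont=78.5306 → 80.3824 [stop]  node(3,1) S=76.4589 payoff=55.2711 vs cont=53.8954 → 55.2711 [stop]  node(3,2) S=113.8507 payoff=17.8793 vs cont=26.8179 → 26.8179 [wait]  node(3,3) S=169.5287 payoff=0.0000 vs cont=8.3478 → 8.3478 [wait]  ⇒ S*(3)=76.4589
t_2: node(2,0) S=62.6576 payoff=69.0724 vs cont=67.2206 → 69.0724 [stop]  node(2,1) S=93.3000 payoff=38.4300 vs cont=40.8610 → 40.8610 [wait]  node(2,2) S=138.9279 payoff=0.0000 vs cont=17.5911 → 17.5911 [wait]  ⇒ S*(2)=62.6576
t_1: node(1,0) S=76.4589 payoff=55.2711 vs cont=54.5841 → 55.2711 [stop]  node(1,1) S=113.8507 payoff=17.8793 vs cont=29.1370 → 29.1370 [wait]  ⇒ S*(1)=76.4589
t_0: node(0,0) S=93.3000 payoff=38.4300 vs cont=41.9722 → 41.9722 [wait]  ⇒ S*(0)=-

price = 41.9722
boundary = - 76.4589 62.6576 76.4589 62.6576 76.4589 93.3000
tree:
41.9722
55.2711 29.1370
69.0724 40.8610 17.5911
80.3824 55.2711 26.8179 8.3478
89.6509 69.0724 39.4236 14.2713 2.3274
97.2464 80.3824 55.2711 23.8180 4.5922 0.0000
103.4709 89.6509 69.0724 38.4300 9.0613 0.0000 0.0000
108.5718 97.2464 80.3824 55.2711 17.8793 0.0000 0.0000 0.0000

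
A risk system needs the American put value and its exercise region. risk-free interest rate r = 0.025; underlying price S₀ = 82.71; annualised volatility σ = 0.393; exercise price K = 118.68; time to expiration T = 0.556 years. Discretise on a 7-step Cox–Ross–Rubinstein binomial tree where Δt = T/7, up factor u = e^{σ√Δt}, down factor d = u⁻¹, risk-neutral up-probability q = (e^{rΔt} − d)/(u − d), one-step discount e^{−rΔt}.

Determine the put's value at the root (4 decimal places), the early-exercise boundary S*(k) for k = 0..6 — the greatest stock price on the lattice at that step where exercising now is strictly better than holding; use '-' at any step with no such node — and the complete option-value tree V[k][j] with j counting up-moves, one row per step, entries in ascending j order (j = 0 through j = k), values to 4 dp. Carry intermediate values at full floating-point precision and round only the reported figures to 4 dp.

Δt=0.07943, u=1.11713, d=0.89515, q=0.48129, disc=e^(-rΔt)=0.99802
k=7 terminal: V=max(K-S,0) → 80.5872 71.1413 59.3531 44.6418 26.2825 3.3706 0.0000 0.0000
k=6: j=0 S=42.5544 intr=76.1256 cont=75.8902 V=76.1256[EX]; j=1 S=53.1067 intr=65.5733 cont=65.3379 V=65.5733[EX]; j=2 S=66.2756 intr=52.4044 cont=52.1690 V=52.4044[EX]; j=3 S=82.7100 intr=35.9700 cont=35.7346 V=35.9700[EX]; j=4 S=103.2197 intr=15.4603 cont=15.2249 V=15.4603[EX]; j=5 S=128.8152 intr=0.0000 cont=1.7449 V=1.7449[hold]; j=6 S=160.7576 intr=0.0000 cont=0.0000 V=0.0000[hold]  S*(6)=103.2197
k=5: j=0 S=47.5387 intr=71.1413 cont=70.9059 V=71.1413[EX]; j=1 S=59.3269 intr=59.3531 cont=59.1177 V=59.3531[EX]; j=2 S=74.0382 intr=44.6418 cont=44.4064 V=44.6418[EX]; j=3 S=92.3975 intr=26.2825 cont=26.0471 V=26.2825[EX]; j=4 S=115.3094 intr=3.3706 cont=8.8416 V=8.8416[hold]; j=5 S=143.9028 intr=0.0000 cont=0.9033 V=0.9033[hold]  S*(5)=92.3975
k=4: j=0 S=53.1067 intr=65.5733 cont=65.3379 V=65.5733[EX]; j=1 S=66.2756 intr=52.4044 cont=52.1690 V=52.4044[EX]; j=2 S=82.7100 intr=35.9700 cont=35.7346 V=35.9700[EX]; j=3 S=103.2197 intr=15.4603 cont=17.8528 V=17.8528[hold]; j=4 S=128.8152 intr=0.0000 cont=5.0110 V=5.0110[hold]  S*(4)=82.7100
k=3: j=0 S=59.3269 intr=59.3531 cont=59.1177 V=59.3531[EX]; j=1 S=74.0382 intr=44.6418 cont=44.4064 V=44.6418[EX]; j=2 S=92.3975 intr=26.2825 cont=27.1963 V=27.1963[hold]; j=3 S=115.3094 intr=3.3706 cont=11.6490 V=11.6490[hold]  S*(3)=74.0382
k=2: j=0 S=66.2756 intr=52.4044 cont=52.1690 V=52.4044[EX]; j=1 S=82.7100 intr=35.9700 cont=36.1735 V=36.1735[hold]; j=2 S=103.2197 intr=15.4603 cont=19.6744 V=19.6744[hold]  S*(2)=66.2756
k=1: j=0 S=74.0382 intr=44.6418 cont=44.5041 V=44.6418[EX]; j=1 S=92.3975 intr=26.2825 cont=28.1766 V=28.1766[hold]  S*(1)=74.0382
k=0: j=0 S=82.7100 intr=35.9700 cont=36.6444 V=36.6444[hold]  S*(0)=-

price = 36.6444
boundary = - 74.0382 66.2756 74.0382 82.7100 92.3975 103.2197
tree:
36.6444
44.6418 28.1766
52.4044 36.1735 19.6744
59.3531 44.6418 27.1963 11.6490
65.5733 52.4044 35.9700 17.8528 5.0110
71.1413 59.3531 44.6418 26.2825 8.8416 0.9033
76.1256 65.5733 52.4044 35.9700 15.4603 1.7449 0.0000
80.5872 71.1413 59.3531 44.6418 26.2825 3.3706 0.0000 0.0000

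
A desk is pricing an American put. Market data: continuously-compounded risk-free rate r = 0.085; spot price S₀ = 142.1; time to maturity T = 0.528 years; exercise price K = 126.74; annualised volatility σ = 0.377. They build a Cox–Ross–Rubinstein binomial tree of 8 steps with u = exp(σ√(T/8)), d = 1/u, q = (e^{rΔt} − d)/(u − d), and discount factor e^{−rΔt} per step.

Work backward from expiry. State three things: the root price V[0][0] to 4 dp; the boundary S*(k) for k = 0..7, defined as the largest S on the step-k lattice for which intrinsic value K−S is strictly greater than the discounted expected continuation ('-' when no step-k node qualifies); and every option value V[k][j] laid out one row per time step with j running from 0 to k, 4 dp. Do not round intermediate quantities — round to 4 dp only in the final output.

price = 6.8352
boundary = - - - - 96.4591 87.5549 96.4591 106.2688
tree:
6.8352
10.3923 3.4220
15.3660 5.6292 1.2950
21.9879 9.0414 2.3446 0.2798
30.2809 14.0977 4.1821 0.5682 0.0000
39.1851 21.1705 7.3165 1.1539 0.0000 0.0000
47.2674 30.2809 12.4693 2.3433 0.0000 0.0000 0.0000
54.6035 39.1851 20.4712 4.7587 0.0000 0.0000 0.0000 0.0000
61.2625 47.2674 30.2809 9.6638 0.0000 0.0000 0.0000 0.0000 0.0000

params: Δt=0.06600 u=1.10170 d=0.90769 q=0.50480 e^(-rΔt)=0.99441
t_8 payoffs: 61.2625 47.2674 30.2809 9.6638 0.0000 0.0000 0.0000 0.0000 0.0000
t_7: node(7,0) S=72.1365 payoff=54.6035 vs cont=53.8945 → 54.6035 [stop]  node(7,1) S=87.5549 payoff=39.1851 vs cont=38.4761 → 39.1851 [stop]  node(7,2) S=106.2688 payoff=20.4712 vs cont=19.7622 → 20.4712 [stop]  node(7,3) S=128.9827 payoff=0.0000 vs cont=4.7587 → 4.7587 [wait]  node(7,4) S=156.5514 payoff=0.0000 vs cont=0.0000 → 0.0000 [wait]  node(7,5) S=190.0126 payoff=0.0000 vs cont=0.0000 → 0.0000 [wait]  node(7,6) S=230.6258 payoff=0.0000 vs cont=0.0000 → 0.0000 [wait]  node(7,7) S=279.9196 payoff=0.0000 vs cont=0.0000 → 0.0000 [wait]  ⇒ S*(7)=106.2688
t_6: node(6,0) S=79.4726 payoff=47.2674 vs cont=46.5583 → 47.2674 [stop]  node(6,1) S=96.4591 payoff=30.2809 vs cont=29.5719 → 30.2809 [stop]  node(6,2) S=117.0762 payoff=9.6638 vs cont=12.4693 → 12.4693 [wait]  node(6,3) S=142.1000 payoff=0.0000 vs cont=2.3433 → 2.3433 [wait]  node(6,4) S=172.4724 payoff=0.0000 vs cont=0.0000 → 0.0000 [wait]  node(6,5) S=209.3366 payoff=0.0000 vs cont=0.0000 → 0.0000 [wait]  node(6,6) S=254.0800 payoff=0.0000 vs cont=0.0000 → 0.0000 [wait]  ⇒ S*(6)=96.4591
t_5: node(5,0) S=87.5549 payoff=39.1851 vs cont=38.4761 → 39.1851 [stop]  node(5,1) S=106.2688 payoff=20.4712 vs cont=21.1705 → 21.1705 [wait]  node(5,2) S=128.9827 payoff=0.0000 vs cont=7.3165 → 7.3165 [wait]  node(5,3) S=156.5514 payoff=0.0000 vs cont=1.1539 → 1.1539 [wait]  node(5,4) S=190.0126 payoff=0.0000 vs cont=0.0000 → 0.0000 [wait]  node(5,5) S=230.6258 payoff=0.0000 vs cont=0.0000 → 0.0000 [wait]  ⇒ S*(5)=87.5549
t_4: node(4,0) S=96.4591 payoff=30.2809 vs cont=29.9229 → 30.2809 [stop]  node(4,1) S=117.0762 payoff=9.6638 vs cont=14.0977 → 14.0977 [wait]  node(4,2) S=142.1000 payoff=0.0000 vs cont=4.1821 → 4.1821 [wait]  node(4,3) S=172.4724 payoff=0.0000 vs cont=0.5682 → 0.5682 [wait]  node(4,4) S=209.3366 payoff=0.0000 vs cont=0.0000 → 0.0000 [wait]  ⇒ S*(4)=96.4591
t_3: node(3,0) S=106.2688 payoff=20.4712 vs cont=21.9879 → 21.9879 [wait]  node(3,1) S=128.9827 payoff=0.0000 vs cont=9.0414 → 9.0414 [wait]  node(3,2) S=156.5514 payoff=0.0000 vs cont=2.3446 → 2.3446 [wait]  node(3,3) S=190.0126 payoff=0.0000 vs cont=0.2798 → 0.2798 [wait]  ⇒ S*(3)=-
t_2: node(2,0) S=117.0762 payoff=9.6638 vs cont=15.3660 → 15.3660 [wait]  node(2,1) S=142.1000 payoff=0.0000 vs cont=5.6292 → 5.6292 [wait]  node(2,2) S=172.4724 payoff=0.0000 vs cont=1.2950 → 1.2950 [wait]  ⇒ S*(2)=-
t_1: node(1,0) S=128.9827 payoff=0.0000 vs cont=10.3923 → 10.3923 [wait]  node(1,1) S=156.5514 payoff=0.0000 vs cont=3.4220 → 3.4220 [wait]  ⇒ S*(1)=-
t_0: node(0,0) S=142.1000 payoff=0.0000 vs cont=6.8352 → 6.8352 [wait]  ⇒ S*(0)=-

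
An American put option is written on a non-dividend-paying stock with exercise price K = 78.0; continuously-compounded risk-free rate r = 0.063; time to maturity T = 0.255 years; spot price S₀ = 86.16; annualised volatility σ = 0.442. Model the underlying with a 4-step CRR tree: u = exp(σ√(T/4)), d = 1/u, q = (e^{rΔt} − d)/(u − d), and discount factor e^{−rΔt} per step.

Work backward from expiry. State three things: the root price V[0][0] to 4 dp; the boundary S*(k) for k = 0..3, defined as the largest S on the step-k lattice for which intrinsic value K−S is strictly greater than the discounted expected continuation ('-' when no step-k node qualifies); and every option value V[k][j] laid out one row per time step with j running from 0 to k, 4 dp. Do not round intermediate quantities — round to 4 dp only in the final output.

params: Δt=0.06375 u=1.11807 d=0.89440 q=0.49012 e^(-rΔt)=0.99599
t_4 payoffs: 22.8637 9.0758 0.0000 0.0000 0.0000
t_3: node(3,0) S=61.6459 payoff=16.3541 vs cont=16.0414 → 16.3541 [stop]  node(3,1) S=77.0617 payoff=0.9383 vs cont=4.6090 → 4.6090 [wait]  node(3,2) S=96.3325 payoff=0.0000 vs cont=0.0000 → 0.0000 [wait]  node(3,3) S=120.4223 payoff=0.0000 vs cont=0.0000 → 0.0000 [wait]  ⇒ S*(3)=61.6459
t_2: node(2,0) S=68.9242 payoff=9.0758 vs cont=10.5551 → 10.5551 [wait]  node(2,1) S=86.1600 payoff=0.0000 vs cont=2.3406 → 2.3406 [wait]  node(2,2) S=107.7060 payoff=0.0000 vs cont=0.0000 → 0.0000 [wait]  ⇒ S*(2)=-
t_1: node(1,0) S=77.0617 payoff=0.9383 vs cont=6.5028 → 6.5028 [wait]  node(1,1) S=96.3325 payoff=0.0000 vs cont=1.1886 → 1.1886 [wait]  ⇒ S*(1)=-
t_0: node(0,0) S=86.1600 payoff=0.0000 vs cont=3.8826 → 3.8826 [wait]  ⇒ S*(0)=-

price = 3.8826
boundary = - - - 61.6459
tree:
3.8826
6.5028 1.1886
10.5551 2.3406 0.0000
16.3541 4.6090 0.0000 0.0000
22.8637 9.0758 0.0000 0.0000 0.0000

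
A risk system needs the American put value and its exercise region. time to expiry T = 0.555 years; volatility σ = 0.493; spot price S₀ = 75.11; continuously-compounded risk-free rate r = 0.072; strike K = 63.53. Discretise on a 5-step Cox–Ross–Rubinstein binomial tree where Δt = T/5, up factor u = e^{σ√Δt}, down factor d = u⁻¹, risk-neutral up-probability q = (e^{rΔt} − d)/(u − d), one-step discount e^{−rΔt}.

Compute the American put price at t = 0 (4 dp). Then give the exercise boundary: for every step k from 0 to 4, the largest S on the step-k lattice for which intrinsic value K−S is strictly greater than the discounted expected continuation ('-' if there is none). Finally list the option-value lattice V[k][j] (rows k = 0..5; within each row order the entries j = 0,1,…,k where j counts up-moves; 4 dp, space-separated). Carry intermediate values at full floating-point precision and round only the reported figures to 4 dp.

params: Δt=0.11100 u=1.17851 d=0.84853 q=0.48335 e^(-rΔt)=0.99204
t_5 payoffs: 30.4907 17.6422 0.0000 0.0000 0.0000 0.0000
t_4: node(4,0) S=38.9372 payoff=24.5928 vs cont=24.0871 → 24.5928 [stop]  node(4,1) S=54.0793 payoff=9.4507 vs cont=9.0423 → 9.4507 [stop]  node(4,2) S=75.1100 payoff=0.0000 vs cont=0.0000 → 0.0000 [wait]  node(4,3) S=104.3193 payoff=0.0000 vs cont=0.0000 → 0.0000 [wait]  node(4,4) S=144.8876 payoff=0.0000 vs cont=0.0000 → 0.0000 [wait]  ⇒ S*(4)=54.0793
t_3: node(3,0) S=45.8878 payoff=17.6422 vs cont=17.1364 → 17.6422 [stop]  node(3,1) S=63.7330 payoff=0.0000 vs cont=4.8439 → 4.8439 [wait]  node(3,2) S=88.5179 payoff=0.0000 vs cont=0.0000 → 0.0000 [wait]  node(3,3) S=122.9413 payoff=0.0000 vs cont=0.0000 → 0.0000 [wait]  ⇒ S*(3)=45.8878
t_2: node(2,0) S=54.0793 payoff=9.4507 vs cont=11.3650 → 11.3650 [wait]  node(2,1) S=75.1100 payoff=0.0000 vs cont=2.4827 → 2.4827 [wait]  node(2,2) S=104.3193 payoff=0.0000 vs cont=0.0000 → 0.0000 [wait]  ⇒ S*(2)=-
t_1: node(1,0) S=63.7330 payoff=0.0000 vs cont=7.0155 → 7.0155 [wait]  node(1,1) S=88.5179 payoff=0.0000 vs cont=1.2725 → 1.2725 [wait]  ⇒ S*(1)=-
t_0: node(0,0) S=75.1100 payoff=0.0000 vs cont=4.2059 → 4.2059 [wait]  ⇒ S*(0)=-

price = 4.2059
boundary = - - - 45.8878 54.0793
tree:
4.2059
7.0155 1.2725
11.3650 2.4827 0.0000
17.6422 4.8439 0.0000 0.0000
24.5928 9.4507 0.0000 0.0000 0.0000
30.4907 17.6422 0.0000 0.0000 0.0000 0.0000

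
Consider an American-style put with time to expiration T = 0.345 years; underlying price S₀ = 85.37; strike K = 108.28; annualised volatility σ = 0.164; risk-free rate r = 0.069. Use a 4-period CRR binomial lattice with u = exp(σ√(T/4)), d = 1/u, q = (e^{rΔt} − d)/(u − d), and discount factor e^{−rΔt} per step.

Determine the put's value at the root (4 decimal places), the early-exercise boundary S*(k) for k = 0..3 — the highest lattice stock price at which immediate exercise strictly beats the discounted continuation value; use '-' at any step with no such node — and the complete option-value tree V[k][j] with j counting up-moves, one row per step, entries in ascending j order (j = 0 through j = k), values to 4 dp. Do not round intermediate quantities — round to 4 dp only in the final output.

Δt=0.08625  u=1.04934  d=0.95298  q=0.54990  discount=0.99407
step 4 (expiry): payoffs max(K−S,0) = 37.8698 30.7499 22.9100 14.2774 4.7718
step 3: (k=3,j=0): S=73.8845, (K−S)⁺=34.3955, hold=33.7531 ⇒ V=34.3955 exercise | (k=3,j=1): S=81.3557, (K−S)⁺=26.9243, hold=26.2818 ⇒ V=26.9243 exercise | (k=3,j=2): S=89.5824, (K−S)⁺=18.6976, hold=18.0551 ⇒ V=18.6976 exercise | (k=3,j=3): S=98.6410, (K−S)⁺=9.6390, hold=8.9965 ⇒ V=9.6390 exercise  boundary S*=98.6410
step 2: (k=2,j=0): S=77.5301, (K−S)⁺=30.7499, hold=30.1074 ⇒ V=30.7499 exercise | (k=2,j=1): S=85.3700, (K−S)⁺=22.9100, hold=22.2675 ⇒ V=22.9100 exercise | (k=2,j=2): S=94.0026, (K−S)⁺=14.2774, hold=13.6349 ⇒ V=14.2774 exercise  boundary S*=94.0026
step 1: (k=1,j=0): S=81.3557, (K−S)⁺=26.9243, hold=26.2818 ⇒ V=26.9243 exercise | (k=1,j=1): S=89.5824, (K−S)⁺=18.6976, hold=18.0551 ⇒ V=18.6976 exercise  boundary S*=89.5824
step 0: (k=0,j=0): S=85.3700, (K−S)⁺=22.9100, hold=22.2675 ⇒ V=22.9100 exercise  boundary S*=85.3700

price = 22.9100
boundary = 85.3700 89.5824 94.0026 98.6410
tree:
22.9100
26.9243 18.6976
30.7499 22.9100 14.2774
34.3955 26.9243 18.6976 9.6390
37.8698 30.7499 22.9100 14.2774 4.7718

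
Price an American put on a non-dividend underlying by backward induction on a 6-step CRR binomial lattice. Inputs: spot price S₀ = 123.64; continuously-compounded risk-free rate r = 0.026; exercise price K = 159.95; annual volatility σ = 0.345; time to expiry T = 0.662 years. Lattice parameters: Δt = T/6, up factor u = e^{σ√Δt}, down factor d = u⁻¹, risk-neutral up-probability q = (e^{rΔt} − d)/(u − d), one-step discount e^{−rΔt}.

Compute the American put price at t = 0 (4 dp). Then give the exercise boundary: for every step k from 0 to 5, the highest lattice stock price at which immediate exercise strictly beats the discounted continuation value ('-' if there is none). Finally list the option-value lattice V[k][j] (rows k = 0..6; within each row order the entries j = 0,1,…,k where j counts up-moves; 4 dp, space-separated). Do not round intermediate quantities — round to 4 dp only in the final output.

Δt=0.11033, u=1.12142, d=0.89173, q=0.48389, disc=e^(-rΔt)=0.99714
k=6 terminal: V=max(K-S,0) → 97.7849 81.7721 61.6346 36.3100 4.4621 0.0000 0.0000
k=5: j=0 S=69.7132 intr=90.2368 cont=89.7786 V=90.2368[EX]; j=1 S=87.6703 intr=72.2797 cont=71.8215 V=72.2797[EX]; j=2 S=110.2530 intr=49.6970 cont=49.2389 V=49.6970[EX]; j=3 S=138.6525 intr=21.2975 cont=20.8393 V=21.2975[EX]; j=4 S=174.3674 intr=0.0000 cont=2.2964 V=2.2964[hold]; j=5 S=219.2819 intr=0.0000 cont=0.0000 V=0.0000[hold]  S*(5)=138.6525
k=4: j=0 S=78.1779 intr=81.7721 cont=81.3139 V=81.7721[EX]; j=1 S=98.3154 intr=61.6346 cont=61.1764 V=61.6346[EX]; j=2 S=123.6400 intr=36.3100 cont=35.8518 V=36.3100[EX]; j=3 S=155.4879 intr=4.4621 cont=12.0684 V=12.0684[hold]; j=4 S=195.5393 intr=0.0000 cont=1.1818 V=1.1818[hold]  S*(4)=123.6400
k=3: j=0 S=87.6703 intr=72.2797 cont=71.8215 V=72.2797[EX]; j=1 S=110.2530 intr=49.6970 cont=49.2389 V=49.6970[EX]; j=2 S=138.6525 intr=21.2975 cont=24.5093 V=24.5093[hold]; j=3 S=174.3674 intr=0.0000 cont=6.7810 V=6.7810[hold]  S*(3)=110.2530
k=2: j=0 S=98.3154 intr=61.6346 cont=61.1764 V=61.6346[EX]; j=1 S=123.6400 intr=36.3100 cont=37.4015 V=37.4015[hold]; j=2 S=155.4879 intr=4.4621 cont=15.8851 V=15.8851[hold]  S*(2)=98.3154
k=1: j=0 S=110.2530 intr=49.6970 cont=49.7655 V=49.7655[hold]; j=1 S=138.6525 intr=21.2975 cont=26.9127 V=26.9127[hold]  S*(1)=-
k=0: j=0 S=123.6400 intr=36.3100 cont=38.5964 V=38.5964[hold]  S*(0)=-

price = 38.5964
boundary = - - 98.3154 110.2530 123.6400 138.6525
tree:
38.5964
49.7655 26.9127
61.6346 37.4015 15.8851
72.2797 49.6970 24.5093 6.7810
81.7721 61.6346 36.3100 12.0684 1.1818
90.2368 72.2797 49.6970 21.2975 2.2964 0.0000
97.7849 81.7721 61.6346 36.3100 4.4621 0.0000 0.0000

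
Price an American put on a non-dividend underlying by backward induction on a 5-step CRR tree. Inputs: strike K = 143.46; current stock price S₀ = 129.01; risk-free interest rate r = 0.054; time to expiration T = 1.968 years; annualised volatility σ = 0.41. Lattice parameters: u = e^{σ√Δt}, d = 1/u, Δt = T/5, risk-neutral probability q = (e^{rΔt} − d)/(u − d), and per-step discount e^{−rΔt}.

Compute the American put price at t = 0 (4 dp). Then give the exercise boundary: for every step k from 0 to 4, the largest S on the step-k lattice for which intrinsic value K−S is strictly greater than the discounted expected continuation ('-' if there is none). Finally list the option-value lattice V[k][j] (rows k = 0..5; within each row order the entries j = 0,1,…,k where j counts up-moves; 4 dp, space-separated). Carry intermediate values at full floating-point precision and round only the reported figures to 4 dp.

price = 32.0637
boundary = - - 77.1261 59.6335 77.1261
tree:
32.0637
47.0537 17.0939
66.3339 28.0611 5.8551
83.8265 44.3918 11.4432 0.0000
97.3516 66.3339 22.3648 0.0000 0.0000
107.8093 83.8265 43.7101 0.0000 0.0000 0.0000

Δt=0.39360, u=1.29333, d=0.77320, q=0.47735, disc=e^(-rΔt)=0.97897
k=5 terminal: V=max(K-S,0) → 107.8093 83.8265 43.7101 0.0000 0.0000 0.0000
k=4: j=0 S=46.1084 intr=97.3516 cont=94.3347 V=97.3516[EX]; j=1 S=77.1261 intr=66.3339 cont=63.3169 V=66.3339[EX]; j=2 S=129.0100 intr=14.4500 cont=22.3648 V=22.3648[hold]; j=3 S=215.7969 intr=0.0000 cont=0.0000 V=0.0000[hold]; j=4 S=360.9667 intr=0.0000 cont=0.0000 V=0.0000[hold]  S*(4)=77.1261
k=3: j=0 S=59.6335 intr=83.8265 cont=80.8095 V=83.8265[EX]; j=1 S=99.7499 intr=43.7101 cont=44.3918 V=44.3918[hold]; j=2 S=166.8531 intr=0.0000 cont=11.4432 V=11.4432[hold]; j=3 S=279.0977 intr=0.0000 cont=0.0000 V=0.0000[hold]  S*(3)=59.6335
k=2: j=0 S=77.1261 intr=66.3339 cont=63.6354 V=66.3339[EX]; j=1 S=129.0100 intr=14.4500 cont=28.0611 V=28.0611[hold]; j=2 S=215.7969 intr=0.0000 cont=5.8551 V=5.8551[hold]  S*(2)=77.1261
k=1: j=0 S=99.7499 intr=43.7101 cont=47.0537 V=47.0537[hold]; j=1 S=166.8531 intr=0.0000 cont=17.0939 V=17.0939[hold]  S*(1)=-
k=0: j=0 S=129.0100 intr=14.4500 cont=32.0637 V=32.0637[hold]  S*(0)=-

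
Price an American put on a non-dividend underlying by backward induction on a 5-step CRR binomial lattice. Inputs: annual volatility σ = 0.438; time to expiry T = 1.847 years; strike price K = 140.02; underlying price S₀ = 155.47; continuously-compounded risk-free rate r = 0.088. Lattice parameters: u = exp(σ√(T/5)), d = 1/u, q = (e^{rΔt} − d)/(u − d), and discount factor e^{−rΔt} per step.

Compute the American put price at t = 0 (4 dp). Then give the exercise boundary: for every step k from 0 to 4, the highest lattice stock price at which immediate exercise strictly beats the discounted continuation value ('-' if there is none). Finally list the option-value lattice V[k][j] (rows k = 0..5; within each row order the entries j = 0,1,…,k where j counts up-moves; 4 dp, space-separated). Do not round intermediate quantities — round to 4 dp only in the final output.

price = 19.8896
boundary = - - 91.2894 69.9532 91.2894
tree:
19.8896
31.6841 9.1922
48.7306 16.4192 2.4375
70.0668 28.7063 4.9880 0.0000
86.4163 48.7306 10.2069 0.0000 0.0000
98.9446 70.0668 20.8866 0.0000 0.0000 0.0000

params: Δt=0.36940 u=1.30501 d=0.76628 q=0.49517 e^(-rΔt)=0.96802
t_5 payoffs: 98.9446 70.0668 20.8866 0.0000 0.0000 0.0000
t_4: node(4,0) S=53.6037 payoff=86.4163 vs cont=81.9379 → 86.4163 [stop]  node(4,1) S=91.2894 payoff=48.7306 vs cont=44.2521 → 48.7306 [stop]  node(4,2) S=155.4700 payoff=0.0000 vs cont=10.2069 → 10.2069 [wait]  node(4,3) S=264.7724 payoff=0.0000 vs cont=0.0000 → 0.0000 [wait]  node(4,4) S=450.9193 payoff=0.0000 vs cont=0.0000 → 0.0000 [wait]  ⇒ S*(4)=91.2894
t_3: node(3,0) S=69.9532 payoff=70.0668 vs cont=65.5884 → 70.0668 [stop]  node(3,1) S=119.1334 payoff=20.8866 vs cont=28.7063 → 28.7063 [wait]  node(3,2) S=202.8895 payoff=0.0000 vs cont=4.9880 → 4.9880 [wait]  node(3,3) S=345.5300 payoff=0.0000 vs cont=0.0000 → 0.0000 [wait]  ⇒ S*(3)=69.9532
t_2: node(2,0) S=91.2894 payoff=48.7306 vs cont=48.0003 → 48.7306 [stop]  node(2,1) S=155.4700 payoff=0.0000 vs cont=16.4192 → 16.4192 [wait]  node(2,2) S=264.7724 payoff=0.0000 vs cont=2.4375 → 2.4375 [wait]  ⇒ S*(2)=91.2894
t_1: node(1,0) S=119.1334 payoff=20.8866 vs cont=31.6841 → 31.6841 [wait]  node(1,1) S=202.8895 payoff=0.0000 vs cont=9.1922 → 9.1922 [wait]  ⇒ S*(1)=-
t_0: node(0,0) S=155.4700 payoff=0.0000 vs cont=19.8896 → 19.8896 [wait]  ⇒ S*(0)=-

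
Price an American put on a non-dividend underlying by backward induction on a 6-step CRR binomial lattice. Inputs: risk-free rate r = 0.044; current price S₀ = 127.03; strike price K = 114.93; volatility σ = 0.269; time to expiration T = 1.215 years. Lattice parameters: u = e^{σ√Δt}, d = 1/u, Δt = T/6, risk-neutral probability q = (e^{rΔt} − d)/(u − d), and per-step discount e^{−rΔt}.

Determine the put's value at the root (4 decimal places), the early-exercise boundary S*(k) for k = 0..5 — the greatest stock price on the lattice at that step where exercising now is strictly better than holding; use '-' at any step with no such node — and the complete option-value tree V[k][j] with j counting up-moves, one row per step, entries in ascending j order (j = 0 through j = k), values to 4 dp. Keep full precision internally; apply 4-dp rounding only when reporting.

price = 7.3709
boundary = - - - 88.3471 78.2746 88.3471
tree:
7.3709
11.7196 3.2666
18.0245 5.7874 0.8697
26.5829 10.0091 1.7787 0.0000
36.6554 16.7340 3.6376 0.0000 0.0000
45.5795 26.5829 7.4394 0.0000 0.0000 0.0000
53.4862 36.6554 15.2143 0.0000 0.0000 0.0000 0.0000

Δt=0.20250, u=1.12868, d=0.88599, q=0.50665, disc=e^(-rΔt)=0.99113
k=6 terminal: V=max(K-S,0) → 53.4862 36.6554 15.2143 0.0000 0.0000 0.0000 0.0000
k=5: j=0 S=69.3505 intr=45.5795 cont=44.5600 V=45.5795[EX]; j=1 S=88.3471 intr=26.5829 cont=25.5634 V=26.5829[EX]; j=2 S=112.5473 intr=2.3827 cont=7.4394 V=7.4394[hold]; j=3 S=143.3764 intr=0.0000 cont=0.0000 V=0.0000[hold]; j=4 S=182.6503 intr=0.0000 cont=0.0000 V=0.0000[hold]; j=5 S=232.6821 intr=0.0000 cont=0.0000 V=0.0000[hold]  S*(5)=88.3471
k=4: j=0 S=78.2746 intr=36.6554 cont=35.6359 V=36.6554[EX]; j=1 S=99.7157 intr=15.2143 cont=16.7340 V=16.7340[hold]; j=2 S=127.0300 intr=0.0000 cont=3.6376 V=3.6376[hold]; j=3 S=161.8263 intr=0.0000 cont=0.0000 V=0.0000[hold]; j=4 S=206.1540 intr=0.0000 cont=0.0000 V=0.0000[hold]  S*(4)=78.2746
k=3: j=0 S=88.3471 intr=26.5829 cont=26.3266 V=26.5829[EX]; j=1 S=112.5473 intr=2.3827 cont=10.0091 V=10.0091[hold]; j=2 S=143.3764 intr=0.0000 cont=1.7787 V=1.7787[hold]; j=3 S=182.6503 intr=0.0000 cont=0.0000 V=0.0000[hold]  S*(3)=88.3471
k=2: j=0 S=99.7157 intr=15.2143 cont=18.0245 V=18.0245[hold]; j=1 S=127.0300 intr=0.0000 cont=5.7874 V=5.7874[hold]; j=2 S=161.8263 intr=0.0000 cont=0.8697 V=0.8697[hold]  S*(2)=-
k=1: j=0 S=112.5473 intr=2.3827 cont=11.7196 V=11.7196[hold]; j=1 S=143.3764 intr=0.0000 cont=3.2666 V=3.2666[hold]  S*(1)=-
k=0: j=0 S=127.0300 intr=0.0000 cont=7.3709 V=7.3709[hold]  S*(0)=-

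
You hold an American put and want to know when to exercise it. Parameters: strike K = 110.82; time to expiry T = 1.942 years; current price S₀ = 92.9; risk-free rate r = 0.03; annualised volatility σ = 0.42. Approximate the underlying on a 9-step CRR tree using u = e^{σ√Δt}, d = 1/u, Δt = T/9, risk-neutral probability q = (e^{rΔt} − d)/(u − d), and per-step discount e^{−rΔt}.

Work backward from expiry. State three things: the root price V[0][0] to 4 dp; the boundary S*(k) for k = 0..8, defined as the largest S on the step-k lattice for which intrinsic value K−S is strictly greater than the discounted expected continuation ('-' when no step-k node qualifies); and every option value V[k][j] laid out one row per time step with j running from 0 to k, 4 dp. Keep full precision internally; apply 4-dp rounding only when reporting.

price = 29.8340
boundary = - - - 51.7399 62.8863 51.7399 62.8863 76.4339 62.8863
tree:
29.8340
38.6371 20.2378
48.5516 27.8993 11.8066
59.0801 37.2532 17.6499 5.3259
68.2508 47.9337 25.6252 8.8259 1.4198
75.7960 59.0801 35.8681 14.3335 2.6857 0.0000
82.0038 68.2508 47.9337 22.6458 5.0802 0.0000 0.0000
87.1114 75.7960 59.0801 34.3861 9.6099 0.0000 0.0000 0.0000
91.3136 82.0038 68.2508 47.9337 18.1782 0.0000 0.0000 0.0000 0.0000
94.7711 87.1114 75.7960 59.0801 34.3861 0.0000 0.0000 0.0000 0.0000 0.0000

Δt=0.21578  u=1.21543  d=0.82275  q=0.46792  discount=0.99355
step 9 (expiry): payoffs max(K−S,0) = 94.7711 87.1114 75.7960 59.0801 34.3861 0.0000 0.0000 0.0000 0.0000 0.0000
step 8: (k=8,j=0): S=19.5064, (K−S)⁺=91.3136, hold=90.5986 ⇒ V=91.3136 exercise | (k=8,j=1): S=28.8162, (K−S)⁺=82.0038, hold=81.2888 ⇒ V=82.0038 exercise | (k=8,j=2): S=42.5692, (K−S)⁺=68.2508, hold=67.5357 ⇒ V=68.2508 exercise | (k=8,j=3): S=62.8863, (K−S)⁺=47.9337, hold=47.2187 ⇒ V=47.9337 exercise | (k=8,j=4): S=92.9000, (K−S)⁺=17.9200, hold=18.1782 ⇒ V=18.1782 continue | (k=8,j=5): S=137.2384, (K−S)⁺=0.0000, hold=0.0000 ⇒ V=0.0000 continue | (k=8,j=6): S=202.7382, (K−S)⁺=0.0000, hold=0.0000 ⇒ V=0.0000 continue | (k=8,j=7): S=299.4990, (K−S)⁺=0.0000, hold=0.0000 ⇒ V=0.0000 continue | (k=8,j=8): S=442.4410, (K−S)⁺=0.0000, hold=0.0000 ⇒ V=0.0000 continue  boundary S*=62.8863
step 7: (k=7,j=0): S=23.7086, (K−S)⁺=87.1114, hold=86.3963 ⇒ V=87.1114 exercise | (k=7,j=1): S=35.0240, (K−S)⁺=75.7960, hold=75.0809 ⇒ V=75.7960 exercise | (k=7,j=2): S=51.7399, (K−S)⁺=59.0801, hold=58.3650 ⇒ V=59.0801 exercise | (k=7,j=3): S=76.4339, (K−S)⁺=34.3861, hold=33.7911 ⇒ V=34.3861 exercise | (k=7,j=4): S=112.9134, (K−S)⁺=0.0000, hold=9.6099 ⇒ V=9.6099 continue | (k=7,j=5): S=166.8037, (K−S)⁺=0.0000, hold=0.0000 ⇒ V=0.0000 continue | (k=7,j=6): S=246.4141, (K−S)⁺=0.0000, hold=0.0000 ⇒ V=0.0000 continue | (k=7,j=7): S=364.0201, (K−S)⁺=0.0000, hold=0.0000 ⇒ V=0.0000 continue  boundary S*=76.4339
step 6: (k=6,j=0): S=28.8162, (K−S)⁺=82.0038, hold=81.2888 ⇒ V=82.0038 exercise | (k=6,j=1): S=42.5692, (K−S)⁺=68.2508, hold=67.5357 ⇒ V=68.2508 exercise | (k=6,j=2): S=62.8863, (K−S)⁺=47.9337, hold=47.2187 ⇒ V=47.9337 exercise | (k=6,j=3): S=92.9000, (K−S)⁺=17.9200, hold=22.6458 ⇒ V=22.6458 continue | (k=6,j=4): S=137.2384, (K−S)⁺=0.0000, hold=5.0802 ⇒ V=5.0802 continue | (k=6,j=5): S=202.7382, (K−S)⁺=0.0000, hold=0.0000 ⇒ V=0.0000 continue | (k=6,j=6): S=299.4990, (K−S)⁺=0.0000, hold=0.0000 ⇒ V=0.0000 continue  boundary S*=62.8863
step 5: (k=5,j=0): S=35.0240, (K−S)⁺=75.7960, hold=75.0809 ⇒ V=75.7960 exercise | (k=5,j=1): S=51.7399, (K−S)⁺=59.0801, hold=58.3650 ⇒ V=59.0801 exercise | (k=5,j=2): S=76.4339, (K−S)⁺=34.3861, hold=35.8681 ⇒ V=35.8681 continue | (k=5,j=3): S=112.9134, (K−S)⁺=0.0000, hold=14.3335 ⇒ V=14.3335 continue | (k=5,j=4): S=166.8037, (K−S)⁺=0.0000, hold=2.6857 ⇒ V=2.6857 continue | (k=5,j=5): S=246.4141, (K−S)⁺=0.0000, hold=0.0000 ⇒ V=0.0000 continue  boundary S*=51.7399
step 4: (k=4,j=0): S=42.5692, (K−S)⁺=68.2508, hold=67.5357 ⇒ V=68.2508 exercise | (k=4,j=1): S=62.8863, (K−S)⁺=47.9337, hold=47.9076 ⇒ V=47.9337 exercise | (k=4,j=2): S=92.9000, (K−S)⁺=17.9200, hold=25.6252 ⇒ V=25.6252 continue | (k=4,j=3): S=137.2384, (K−S)⁺=0.0000, hold=8.8259 ⇒ V=8.8259 continue | (k=4,j=4): S=202.7382, (K−S)⁺=0.0000, hold=1.4198 ⇒ V=1.4198 continue  boundary S*=62.8863
step 3: (k=3,j=0): S=51.7399, (K−S)⁺=59.0801, hold=58.3650 ⇒ V=59.0801 exercise | (k=3,j=1): S=76.4339, (K−S)⁺=34.3861, hold=37.2532 ⇒ V=37.2532 continue | (k=3,j=2): S=112.9134, (K−S)⁺=0.0000, hold=17.6499 ⇒ V=17.6499 continue | (k=3,j=3): S=166.8037, (K−S)⁺=0.0000, hold=5.3259 ⇒ V=5.3259 continue  boundary S*=51.7399
step 2: (k=2,j=0): S=62.8863, (K−S)⁺=47.9337, hold=48.5516 ⇒ V=48.5516 continue | (k=2,j=1): S=92.9000, (K−S)⁺=17.9200, hold=27.8993 ⇒ V=27.8993 continue | (k=2,j=2): S=137.2384, (K−S)⁺=0.0000, hold=11.8066 ⇒ V=11.8066 continue  boundary S*=-
step 1: (k=1,j=0): S=76.4339, (K−S)⁺=34.3861, hold=38.6371 ⇒ V=38.6371 continue | (k=1,j=1): S=112.9134, (K−S)⁺=0.0000, hold=20.2378 ⇒ V=20.2378 continue  boundary S*=-
step 0: (k=0,j=0): S=92.9000, (K−S)⁺=17.9200, hold=29.8340 ⇒ V=29.8340 continue  boundary S*=-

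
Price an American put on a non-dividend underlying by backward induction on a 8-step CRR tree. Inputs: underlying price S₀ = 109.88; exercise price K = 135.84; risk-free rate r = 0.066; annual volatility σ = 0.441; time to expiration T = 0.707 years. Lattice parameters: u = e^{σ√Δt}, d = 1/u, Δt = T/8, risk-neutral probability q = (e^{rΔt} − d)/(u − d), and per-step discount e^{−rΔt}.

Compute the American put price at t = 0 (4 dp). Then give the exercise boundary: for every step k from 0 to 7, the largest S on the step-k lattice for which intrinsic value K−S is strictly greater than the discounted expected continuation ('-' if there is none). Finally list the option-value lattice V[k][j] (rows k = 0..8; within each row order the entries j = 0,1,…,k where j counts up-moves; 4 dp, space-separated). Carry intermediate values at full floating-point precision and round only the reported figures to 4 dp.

Δt=0.08837  u=1.14008  d=0.87713  q=0.48952  discount=0.99418
step 8 (expiry): payoffs max(K−S,0) = 97.3427 85.8017 70.8009 51.3031 25.9600 0.0000 0.0000 0.0000 0.0000
step 7: (k=7,j=0): S=43.8900, (K−S)⁺=91.9500, hold=91.1599 ⇒ V=91.9500 exercise | (k=7,j=1): S=57.0477, (K−S)⁺=78.7923, hold=78.0023 ⇒ V=78.7923 exercise | (k=7,j=2): S=74.1499, (K−S)⁺=61.6901, hold=60.9001 ⇒ V=61.6901 exercise | (k=7,j=3): S=96.3790, (K−S)⁺=39.4610, hold=38.6710 ⇒ V=39.4610 exercise | (k=7,j=4): S=125.2722, (K−S)⁺=10.5678, hold=13.1750 ⇒ V=13.1750 continue | (k=7,j=5): S=162.8272, (K−S)⁺=0.0000, hold=0.0000 ⇒ V=0.0000 continue | (k=7,j=6): S=211.6406, (K−S)⁺=0.0000, hold=0.0000 ⇒ V=0.0000 continue | (k=7,j=7): S=275.0878, (K−S)⁺=0.0000, hold=0.0000 ⇒ V=0.0000 continue  boundary S*=96.3790
step 6: (k=6,j=0): S=50.0383, (K−S)⁺=85.8017, hold=85.0117 ⇒ V=85.8017 exercise | (k=6,j=1): S=65.0391, (K−S)⁺=70.8009, hold=70.0109 ⇒ V=70.8009 exercise | (k=6,j=2): S=84.5369, (K−S)⁺=51.3031, hold=50.5131 ⇒ V=51.3031 exercise | (k=6,j=3): S=109.8800, (K−S)⁺=25.9600, hold=26.4389 ⇒ V=26.4389 continue | (k=6,j=4): S=142.8206, (K−S)⁺=0.0000, hold=6.6865 ⇒ V=6.6865 continue | (k=6,j=5): S=185.6363, (K−S)⁺=0.0000, hold=0.0000 ⇒ V=0.0000 continue | (k=6,j=6): S=241.2877, (K−S)⁺=0.0000, hold=0.0000 ⇒ V=0.0000 continue  boundary S*=84.5369
step 5: (k=5,j=0): S=57.0477, (K−S)⁺=78.7923, hold=78.0023 ⇒ V=78.7923 exercise | (k=5,j=1): S=74.1499, (K−S)⁺=61.6901, hold=60.9001 ⇒ V=61.6901 exercise | (k=5,j=2): S=96.3790, (K−S)⁺=39.4610, hold=38.9040 ⇒ V=39.4610 exercise | (k=5,j=3): S=125.2722, (K−S)⁺=10.5678, hold=16.6722 ⇒ V=16.6722 continue | (k=5,j=4): S=162.8272, (K−S)⁺=0.0000, hold=3.3935 ⇒ V=3.3935 continue | (k=5,j=5): S=211.6406, (K−S)⁺=0.0000, hold=0.0000 ⇒ V=0.0000 continue  boundary S*=96.3790
step 4: (k=4,j=0): S=65.0391, (K−S)⁺=70.8009, hold=70.0109 ⇒ V=70.8009 exercise | (k=4,j=1): S=84.5369, (K−S)⁺=51.3031, hold=50.5131 ⇒ V=51.3031 exercise | (k=4,j=2): S=109.8800, (K−S)⁺=25.9600, hold=28.1408 ⇒ V=28.1408 continue | (k=4,j=3): S=142.8206, (K−S)⁺=0.0000, hold=10.1129 ⇒ V=10.1129 continue | (k=4,j=4): S=185.6363, (K−S)⁺=0.0000, hold=1.7222 ⇒ V=1.7222 continue  boundary S*=84.5369
step 3: (k=3,j=0): S=74.1499, (K−S)⁺=61.6901, hold=60.9001 ⇒ V=61.6901 exercise | (k=3,j=1): S=96.3790, (K−S)⁺=39.4610, hold=39.7323 ⇒ V=39.7323 continue | (k=3,j=2): S=125.2722, (K−S)⁺=10.5678, hold=19.2035 ⇒ V=19.2035 continue | (k=3,j=3): S=162.8272, (K−S)⁺=0.0000, hold=5.9706 ⇒ V=5.9706 continue  boundary S*=74.1499
step 2: (k=2,j=0): S=84.5369, (K−S)⁺=51.3031, hold=50.6451 ⇒ V=51.3031 exercise | (k=2,j=1): S=109.8800, (K−S)⁺=25.9600, hold=29.5104 ⇒ V=29.5104 continue | (k=2,j=2): S=142.8206, (K−S)⁺=0.0000, hold=12.6517 ⇒ V=12.6517 continue  boundary S*=84.5369
step 1: (k=1,j=0): S=96.3790, (K−S)⁺=39.4610, hold=40.3988 ⇒ V=40.3988 continue | (k=1,j=1): S=125.2722, (K−S)⁺=10.5678, hold=21.1341 ⇒ V=21.1341 continue  boundary S*=-
step 0: (k=0,j=0): S=109.8800, (K−S)⁺=25.9600, hold=30.7883 ⇒ V=30.7883 continue  boundary S*=-

price = 30.7883
boundary = - - 84.5369 74.1499 84.5369 96.3790 84.5369 96.3790
tree:
30.7883
40.3988 21.1341
51.3031 29.5104 12.6517
61.6901 39.7323 19.2035 5.9706
70.8009 51.3031 28.1408 10.1129 1.7222
78.7923 61.6901 39.4610 16.6722 3.3935 0.0000
85.8017 70.8009 51.3031 26.4389 6.6865 0.0000 0.0000
91.9500 78.7923 61.6901 39.4610 13.1750 0.0000 0.0000 0.0000
97.3427 85.8017 70.8009 51.3031 25.9600 0.0000 0.0000 0.0000 0.0000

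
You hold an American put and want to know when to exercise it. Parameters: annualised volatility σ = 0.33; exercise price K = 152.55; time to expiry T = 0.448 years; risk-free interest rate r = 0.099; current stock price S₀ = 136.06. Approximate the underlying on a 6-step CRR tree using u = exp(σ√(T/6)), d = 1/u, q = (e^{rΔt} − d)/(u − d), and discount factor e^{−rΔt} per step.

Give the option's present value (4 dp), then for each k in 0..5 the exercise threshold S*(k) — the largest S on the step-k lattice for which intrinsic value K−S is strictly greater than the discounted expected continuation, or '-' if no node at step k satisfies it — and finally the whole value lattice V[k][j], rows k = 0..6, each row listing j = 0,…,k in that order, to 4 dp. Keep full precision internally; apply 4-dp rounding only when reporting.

price = 19.6961
boundary = - - 113.6075 124.3279 113.6075 124.3279
tree:
19.6961
28.2880 12.0010
38.9425 18.8007 5.8596
48.7385 28.2221 10.3226 1.7998
57.6899 38.9425 17.5437 3.7661 0.0000
65.8694 48.7385 28.2221 7.8805 0.0000 0.0000
73.3436 57.6899 38.9425 16.4900 0.0000 0.0000 0.0000

Δt=0.07467  u=1.09436  d=0.91377  q=0.51856  discount=0.99264
step 6 (expiry): payoffs max(K−S,0) = 73.3436 57.6899 38.9425 16.4900 0.0000 0.0000 0.0000
step 5: (k=5,j=0): S=86.6806, (K−S)⁺=65.8694, hold=64.7459 ⇒ V=65.8694 exercise | (k=5,j=1): S=103.8115, (K−S)⁺=48.7385, hold=47.6150 ⇒ V=48.7385 exercise | (k=5,j=2): S=124.3279, (K−S)⁺=28.2221, hold=27.0986 ⇒ V=28.2221 exercise | (k=5,j=3): S=148.8991, (K−S)⁺=3.6509, hold=7.8805 ⇒ V=7.8805 continue | (k=5,j=4): S=178.3264, (K−S)⁺=0.0000, hold=0.0000 ⇒ V=0.0000 continue | (k=5,j=5): S=213.5694, (K−S)⁺=0.0000, hold=0.0000 ⇒ V=0.0000 continue  boundary S*=124.3279
step 4: (k=4,j=0): S=94.8601, (K−S)⁺=57.6899, hold=56.5664 ⇒ V=57.6899 exercise | (k=4,j=1): S=113.6075, (K−S)⁺=38.9425, hold=37.8190 ⇒ V=38.9425 exercise | (k=4,j=2): S=136.0600, (K−S)⁺=16.4900, hold=17.5437 ⇒ V=17.5437 continue | (k=4,j=3): S=162.9498, (K−S)⁺=0.0000, hold=3.7661 ⇒ V=3.7661 continue | (k=4,j=4): S=195.1539, (K−S)⁺=0.0000, hold=0.0000 ⇒ V=0.0000 continue  boundary S*=113.6075
step 3: (k=3,j=0): S=103.8115, (K−S)⁺=48.7385, hold=47.6150 ⇒ V=48.7385 exercise | (k=3,j=1): S=124.3279, (K−S)⁺=28.2221, hold=27.6409 ⇒ V=28.2221 exercise | (k=3,j=2): S=148.8991, (K−S)⁺=3.6509, hold=10.3226 ⇒ V=10.3226 continue | (k=3,j=3): S=178.3264, (K−S)⁺=0.0000, hold=1.7998 ⇒ V=1.7998 continue  boundary S*=124.3279
step 2: (k=2,j=0): S=113.6075, (K−S)⁺=38.9425, hold=37.8190 ⇒ V=38.9425 exercise | (k=2,j=1): S=136.0600, (K−S)⁺=16.4900, hold=18.8007 ⇒ V=18.8007 continue | (k=2,j=2): S=162.9498, (K−S)⁺=0.0000, hold=5.8596 ⇒ V=5.8596 continue  boundary S*=113.6075
step 1: (k=1,j=0): S=124.3279, (K−S)⁺=28.2221, hold=28.2880 ⇒ V=28.2880 continue | (k=1,j=1): S=148.8991, (K−S)⁺=3.6509, hold=12.0010 ⇒ V=12.0010 continue  boundary S*=-
step 0: (k=0,j=0): S=136.0600, (K−S)⁺=16.4900, hold=19.6961 ⇒ V=19.6961 continue  boundary S*=-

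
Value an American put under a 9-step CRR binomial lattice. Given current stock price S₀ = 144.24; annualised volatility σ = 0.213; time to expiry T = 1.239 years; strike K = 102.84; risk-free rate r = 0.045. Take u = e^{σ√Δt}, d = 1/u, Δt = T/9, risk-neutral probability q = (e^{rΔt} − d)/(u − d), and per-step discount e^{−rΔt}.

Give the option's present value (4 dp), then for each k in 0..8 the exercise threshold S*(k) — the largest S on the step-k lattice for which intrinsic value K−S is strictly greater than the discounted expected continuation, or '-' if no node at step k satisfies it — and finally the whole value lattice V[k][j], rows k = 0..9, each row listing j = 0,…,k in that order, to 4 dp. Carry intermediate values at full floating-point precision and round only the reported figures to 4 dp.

params: Δt=0.13767 u=1.08224 d=0.92401 q=0.51953 e^(-rΔt)=0.99382
t_9 payoffs: 32.0155 19.8877 5.6831 0.0000 0.0000 0.0000 0.0000 0.0000 0.0000 0.0000
t_8: node(8,0) S=76.6489 payoff=26.1911 vs cont=25.5559 → 26.1911 [stop]  node(8,1) S=89.7741 payoff=13.0659 vs cont=12.4308 → 13.0659 [stop]  node(8,2) S=105.1468 payoff=0.0000 vs cont=2.7137 → 2.7137 [wait]  node(8,3) S=123.1518 payoff=0.0000 vs cont=0.0000 → 0.0000 [wait]  node(8,4) S=144.2400 payoff=0.0000 vs cont=0.0000 → 0.0000 [wait]  node(8,5) S=168.9393 payoff=0.0000 vs cont=0.0000 → 0.0000 [wait]  node(8,6) S=197.8680 payoff=0.0000 vs cont=0.0000 → 0.0000 [wait]  node(8,7) S=231.7504 payoff=0.0000 vs cont=0.0000 → 0.0000 [wait]  node(8,8) S=271.4347 payoff=0.0000 vs cont=0.0000 → 0.0000 [wait]  ⇒ S*(8)=89.7741
t_7: node(7,0) S=82.9523 payoff=19.8877 vs cont=19.2526 → 19.8877 [stop]  node(7,1) S=97.1569 payoff=5.6831 vs cont=7.6402 → 7.6402 [wait]  node(7,2) S=113.7937 payoff=0.0000 vs cont=1.2958 → 1.2958 [wait]  node(7,3) S=133.2795 payoff=0.0000 vs cont=0.0000 → 0.0000 [wait]  node(7,4) S=156.1019 payoff=0.0000 vs cont=0.0000 → 0.0000 [wait]  node(7,5) S=182.8324 payoff=0.0000 vs cont=0.0000 → 0.0000 [wait]  node(7,6) S=214.1401 payoff=0.0000 vs cont=0.0000 → 0.0000 [wait]  node(7,7) S=250.8089 payoff=0.0000 vs cont=0.0000 → 0.0000 [wait]  ⇒ S*(7)=82.9523
t_6: node(6,0) S=89.7741 payoff=13.0659 vs cont=13.4413 → 13.4413 [wait]  node(6,1) S=105.1468 payoff=0.0000 vs cont=4.3173 → 4.3173 [wait]  node(6,2) S=123.1518 payoff=0.0000 vs cont=0.6188 → 0.6188 [wait]  node(6,3) S=144.2400 payoff=0.0000 vs cont=0.0000 → 0.0000 [wait]  node(6,4) S=168.9393 payoff=0.0000 vs cont=0.0000 → 0.0000 [wait]  node(6,5) S=197.8680 payoff=0.0000 vs cont=0.0000 → 0.0000 [wait]  node(6,6) S=231.7504 payoff=0.0000 vs cont=0.0000 → 0.0000 [wait]  ⇒ S*(6)=-
t_5: node(5,0) S=97.1569 payoff=5.6831 vs cont=8.6474 → 8.6474 [wait]  node(5,1) S=113.7937 payoff=0.0000 vs cont=2.3810 → 2.3810 [wait]  node(5,2) S=133.2795 payoff=0.0000 vs cont=0.2955 → 0.2955 [wait]  node(5,3) S=156.1019 payoff=0.0000 vs cont=0.0000 → 0.0000 [wait]  node(5,4) S=182.8324 payoff=0.0000 vs cont=0.0000 → 0.0000 [wait]  node(5,5) S=214.1401 payoff=0.0000 vs cont=0.0000 → 0.0000 [wait]  ⇒ S*(5)=-
t_4: node(4,0) S=105.1468 payoff=0.0000 vs cont=5.3585 → 5.3585 [wait]  node(4,1) S=123.1518 payoff=0.0000 vs cont=1.2895 → 1.2895 [wait]  node(4,2) S=144.2400 payoff=0.0000 vs cont=0.1411 → 0.1411 [wait]  node(4,3) S=168.9393 payoff=0.0000 vs cont=0.0000 → 0.0000 [wait]  node(4,4) S=197.8680 payoff=0.0000 vs cont=0.0000 → 0.0000 [wait]  ⇒ S*(4)=-
t_3: node(3,0) S=113.7937 payoff=0.0000 vs cont=3.2245 → 3.2245 [wait]  node(3,1) S=133.2795 payoff=0.0000 vs cont=0.6886 → 0.6886 [wait]  node(3,2) S=156.1019 payoff=0.0000 vs cont=0.0674 → 0.0674 [wait]  node(3,3) S=182.8324 payoff=0.0000 vs cont=0.0000 → 0.0000 [wait]  ⇒ S*(3)=-
t_2: node(2,0) S=123.1518 payoff=0.0000 vs cont=1.8953 → 1.8953 [wait]  node(2,1) S=144.2400 payoff=0.0000 vs cont=0.3636 → 0.3636 [wait]  node(2,2) S=168.9393 payoff=0.0000 vs cont=0.0322 → 0.0322 [wait]  ⇒ S*(2)=-
t_1: node(1,0) S=133.2795 payoff=0.0000 vs cont=1.0927 → 1.0927 [wait]  node(1,1) S=156.1019 payoff=0.0000 vs cont=0.1902 → 0.1902 [wait]  ⇒ S*(1)=-
t_0: node(0,0) S=144.2400 payoff=0.0000 vs cont=0.6200 → 0.6200 [wait]  ⇒ S*(0)=-

price = 0.6200
boundary = - - - - - - - 82.9523 89.7741
tree:
0.6200
1.0927 0.1902
1.8953 0.3636 0.0322
3.2245 0.6886 0.0674 0.0000
5.3585 1.2895 0.1411 0.0000 0.0000
8.6474 2.3810 0.2955 0.0000 0.0000 0.0000
13.4413 4.3173 0.6188 0.0000 0.0000 0.0000 0.0000
19.8877 7.6402 1.2958 0.0000 0.0000 0.0000 0.0000 0.0000
26.1911 13.0659 2.7137 0.0000 0.0000 0.0000 0.0000 0.0000 0.0000
32.0155 19.8877 5.6831 0.0000 0.0000 0.0000 0.0000 0.0000 0.0000 0.0000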